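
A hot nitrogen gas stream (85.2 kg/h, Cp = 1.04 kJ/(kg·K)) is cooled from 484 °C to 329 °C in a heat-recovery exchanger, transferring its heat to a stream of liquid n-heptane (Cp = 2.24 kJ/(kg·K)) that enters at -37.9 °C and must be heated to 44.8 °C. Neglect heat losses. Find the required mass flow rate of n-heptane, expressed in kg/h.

ṁ_c = 74.1 kg/h

Heat released by hot stream: Q = 85.2 × 1.04 × (484 − 329) = 13734 kJ/h
Energy balance on cold side (adiabatic exchanger): Q = ṁ_c·Cp_c·(T_c,out − T_c,in)
ṁ_c = 13734 / [2.24 × (44.8 − -37.9)] = 74.14 kg/h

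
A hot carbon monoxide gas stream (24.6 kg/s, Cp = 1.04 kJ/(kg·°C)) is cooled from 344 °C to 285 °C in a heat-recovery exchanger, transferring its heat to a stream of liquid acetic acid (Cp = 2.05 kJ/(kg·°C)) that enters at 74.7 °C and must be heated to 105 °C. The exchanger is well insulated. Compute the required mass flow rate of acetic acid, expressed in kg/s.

Heat released by hot stream: Q = 24.6 × 1.04 × (344 − 285) = 1509.5 kJ/s
Energy balance on cold side (adiabatic exchanger): Q = ṁ_c·Cp_c·(T_c,out − T_c,in)
ṁ_c = 1509.5 / [2.05 × (105 − 74.7)] = 24.301 kg/s

ṁ_c = 24.3 kg/s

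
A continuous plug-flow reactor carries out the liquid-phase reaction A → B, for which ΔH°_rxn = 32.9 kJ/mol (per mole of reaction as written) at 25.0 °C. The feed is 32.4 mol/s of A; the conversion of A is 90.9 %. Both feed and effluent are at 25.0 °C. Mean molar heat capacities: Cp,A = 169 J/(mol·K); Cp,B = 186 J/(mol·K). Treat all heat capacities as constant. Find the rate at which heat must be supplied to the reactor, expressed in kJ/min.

Extent of reaction ξ = 0.909 × 32.4 = 29.452 mol/s
Reaction term: ξ·ΔH°_rxn = 29.452 × 32.9 = 968.96 kJ/s
Q = ΔH = 968.96 kJ/s = 968.96 kW
Heat supplied = 58137 kJ/min

Q_in = 58100 kJ/min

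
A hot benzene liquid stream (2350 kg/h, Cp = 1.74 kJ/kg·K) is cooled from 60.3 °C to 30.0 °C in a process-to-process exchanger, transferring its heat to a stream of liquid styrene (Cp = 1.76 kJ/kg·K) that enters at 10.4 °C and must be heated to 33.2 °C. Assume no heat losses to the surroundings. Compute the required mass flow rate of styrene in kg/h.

ṁ_c = 3090 kg/h

Heat released by hot stream: Q = 2350 × 1.74 × (60.3 − 30.0) = 123900 kJ/h
Energy balance on cold side (adiabatic exchanger): Q = ṁ_c·Cp_c·(T_c,out − T_c,in)
ṁ_c = 123900 / [1.76 × (33.2 − 10.4)] = 3087.5 kg/h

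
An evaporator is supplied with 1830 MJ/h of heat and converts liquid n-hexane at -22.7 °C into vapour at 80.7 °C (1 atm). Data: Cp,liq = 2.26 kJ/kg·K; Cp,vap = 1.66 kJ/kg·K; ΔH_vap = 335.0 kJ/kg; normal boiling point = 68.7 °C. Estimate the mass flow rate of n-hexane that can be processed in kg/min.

Δh = 2.26×(68.7−-22.7) + 335.0 + 1.66×(80.7−68.7) = 561.48 kJ/kg
Q = 1830 MJ/h = 508.33 kJ/s = 30500 kJ/min
ṁ = Q/Δh = 30500 / 561.48 = 54.32 kg/min

ṁ = 54.3 kg/min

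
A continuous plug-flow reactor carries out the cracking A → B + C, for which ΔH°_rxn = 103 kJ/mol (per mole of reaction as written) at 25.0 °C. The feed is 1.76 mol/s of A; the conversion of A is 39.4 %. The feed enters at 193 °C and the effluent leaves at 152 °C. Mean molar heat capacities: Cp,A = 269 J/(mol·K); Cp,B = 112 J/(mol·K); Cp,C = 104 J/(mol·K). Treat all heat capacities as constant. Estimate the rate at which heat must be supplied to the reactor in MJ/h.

Extent of reaction ξ = 0.394 × 1.76 = 0.69344 mol/s
Reaction term: ξ·ΔH°_rxn = 0.69344 × 103 = 71.424 kJ/s
Sensible, feed 193→25 °C: -79.538 kJ/s
Outlet flows (mol/s): A 1.0666, B 0.69344, C 0.69344
Sensible, products 25→152 °C: 55.459 kJ/s
Q = ΔH = 47.346 kJ/s = 47.346 kW
Heat supplied = 170.44 MJ/h

Q_in = 170 MJ/h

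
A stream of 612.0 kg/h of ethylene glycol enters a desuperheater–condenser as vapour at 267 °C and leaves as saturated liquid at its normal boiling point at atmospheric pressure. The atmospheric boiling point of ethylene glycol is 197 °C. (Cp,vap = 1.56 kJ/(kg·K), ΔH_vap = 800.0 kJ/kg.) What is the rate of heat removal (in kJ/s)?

vapour 267→197 °C: -109.2 kJ/kg
condensation at 197 °C: -800 kJ/kg
Δh = -109.2 + -800 = -909.2 kJ/kg
Q = ṁ·Δh = 612.0 kg/h × -909.2 kJ/kg = -556430 kJ/h
|Q| = 154.56 kW

Q_c = 155 kJ/s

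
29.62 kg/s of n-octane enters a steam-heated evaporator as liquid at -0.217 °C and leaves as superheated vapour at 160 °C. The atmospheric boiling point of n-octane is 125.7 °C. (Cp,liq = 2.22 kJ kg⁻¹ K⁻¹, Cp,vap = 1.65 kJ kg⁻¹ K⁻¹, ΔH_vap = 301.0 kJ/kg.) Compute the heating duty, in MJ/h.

Q = 67900 MJ/h

liquid -0.217→125.7 °C: 279.54 kJ/kg
vaporisation at 125.7 °C: 301 kJ/kg
vapour 125.7→160 °C: 56.595 kJ/kg
Δh = 279.54 + 301 + 56.595 = 637.13 kJ/kg
Q = ṁ·Δh = 29.62 kg/s × 637.13 kJ/kg = 18872 kJ/s
|Q| = 18872 kW = 67939 MJ/h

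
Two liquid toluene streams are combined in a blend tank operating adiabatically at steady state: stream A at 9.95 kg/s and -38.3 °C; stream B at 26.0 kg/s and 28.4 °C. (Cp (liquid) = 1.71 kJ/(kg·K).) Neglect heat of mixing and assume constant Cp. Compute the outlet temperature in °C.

Adiabatic, steady state ⇒ Σ ṁᵢCp,ᵢ(T_out − Tᵢ) = 0
Σ ṁᵢCp,ᵢTᵢ = 9.95×1.71×-38.3 + 26.0×1.71×28.4 = 611.01
Σ ṁᵢCp,ᵢ = 9.95×1.71 + 26.0×1.71 = 61.474
T_out = 611.01 / 61.474 = 9.9392 °C

T_out = 9.94 °C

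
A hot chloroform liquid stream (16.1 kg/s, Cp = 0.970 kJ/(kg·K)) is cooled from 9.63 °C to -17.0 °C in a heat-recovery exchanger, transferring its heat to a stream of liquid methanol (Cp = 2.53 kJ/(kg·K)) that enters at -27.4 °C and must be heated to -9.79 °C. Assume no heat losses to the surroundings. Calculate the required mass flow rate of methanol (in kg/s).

ṁ_c = 9.33 kg/s

Heat released by hot stream: Q = 16.1 × 0.970 × (9.63 − -17.0) = 415.88 kJ/s
Energy balance on cold side (adiabatic exchanger): Q = ṁ_c·Cp_c·(T_c,out − T_c,in)
ṁ_c = 415.88 / [2.53 × (-9.79 − -27.4)] = 9.3345 kg/s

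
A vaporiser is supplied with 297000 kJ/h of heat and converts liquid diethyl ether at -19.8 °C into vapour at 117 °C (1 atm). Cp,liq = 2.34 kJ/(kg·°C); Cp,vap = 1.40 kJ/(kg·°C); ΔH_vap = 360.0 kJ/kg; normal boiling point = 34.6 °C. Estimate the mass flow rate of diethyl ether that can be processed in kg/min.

ṁ = 8.21 kg/min

Δh = 2.34×(34.6−-19.8) + 360.0 + 1.40×(117−34.6) = 602.66 kJ/kg
Q = 297000 kJ/h = 82.5 kJ/s = 4950 kJ/min
ṁ = Q/Δh = 4950 / 602.66 = 8.2136 kg/min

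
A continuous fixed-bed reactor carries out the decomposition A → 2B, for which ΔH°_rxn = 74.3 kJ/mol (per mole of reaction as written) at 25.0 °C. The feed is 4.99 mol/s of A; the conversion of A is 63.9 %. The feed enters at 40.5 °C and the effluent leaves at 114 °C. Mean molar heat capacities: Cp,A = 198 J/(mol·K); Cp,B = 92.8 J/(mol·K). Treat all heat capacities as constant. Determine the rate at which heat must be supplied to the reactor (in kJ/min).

Q_in = 18400 kJ/min

Extent of reaction ξ = 0.639 × 4.99 = 3.1886 mol/s
Reaction term: ξ·ΔH°_rxn = 3.1886 × 74.3 = 236.91 kJ/s
Sensible, feed 40.5→25 °C: -15.314 kJ/s
Outlet flows (mol/s): A 1.8014, B 6.3772
Sensible, products 25→114 °C: 84.415 kJ/s
Q = ΔH = 306.01 kJ/s = 306.01 kW
Heat supplied = 18361 kJ/min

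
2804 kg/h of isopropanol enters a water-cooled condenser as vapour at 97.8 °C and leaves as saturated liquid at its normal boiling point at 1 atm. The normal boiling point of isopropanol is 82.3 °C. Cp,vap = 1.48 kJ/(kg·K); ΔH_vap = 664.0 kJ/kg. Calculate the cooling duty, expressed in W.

vapour 97.8→82.3 °C: -22.94 kJ/kg
condensation at 82.3 °C: -664 kJ/kg
Δh = -22.94 + -664 = -686.94 kJ/kg
Q = ṁ·Δh = 2804 kg/h × -686.94 kJ/kg = -1.9262e+06 kJ/h
|Q| = 535.05 kW = 535050 W

Q_c = 535000 W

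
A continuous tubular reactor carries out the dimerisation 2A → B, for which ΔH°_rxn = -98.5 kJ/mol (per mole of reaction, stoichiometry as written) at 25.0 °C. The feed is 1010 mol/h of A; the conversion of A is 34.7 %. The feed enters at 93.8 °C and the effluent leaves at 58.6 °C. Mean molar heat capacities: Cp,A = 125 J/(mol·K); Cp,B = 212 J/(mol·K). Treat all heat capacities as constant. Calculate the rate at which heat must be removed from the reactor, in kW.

Q_out = 6.09 kW

Extent of reaction ξ = 0.347 × 1010 / 2 = 175.23 mol/h
Reaction term: ξ·ΔH°_rxn = 175.23 × -98.5 = -17261 kJ/h
Sensible, feed 93.8→25 °C: -8686 kJ/h
Outlet flows (mol/h): A 659.53, B 175.23
Sensible, products 25→58.6 °C: 4018.3 kJ/h
Q = ΔH = -21928 kJ/h = -6.0912 kW
Heat removed = 6.0912 kW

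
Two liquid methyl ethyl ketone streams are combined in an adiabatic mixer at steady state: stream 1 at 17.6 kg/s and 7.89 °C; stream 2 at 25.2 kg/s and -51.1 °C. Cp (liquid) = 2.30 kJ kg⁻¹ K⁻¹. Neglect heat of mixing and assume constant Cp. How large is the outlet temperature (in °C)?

T_out = -26.8 °C

No heat crosses the boundary, so H_out = H_in.
Σ ṁᵢCp,ᵢTᵢ = 17.6×2.30×7.89 + 25.2×2.30×-51.1 = -2642.4
Σ ṁᵢCp,ᵢ = 17.6×2.30 + 25.2×2.30 = 98.44
T_out = -2642.4 / 98.44 = -26.842 °C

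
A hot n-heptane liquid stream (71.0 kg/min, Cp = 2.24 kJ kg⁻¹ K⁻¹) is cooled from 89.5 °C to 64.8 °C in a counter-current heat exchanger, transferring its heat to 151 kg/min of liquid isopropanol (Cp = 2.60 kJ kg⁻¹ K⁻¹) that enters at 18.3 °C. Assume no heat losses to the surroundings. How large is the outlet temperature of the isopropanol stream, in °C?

T_c,out = 28.3 °C

Heat released by hot stream: Q = 71.0 × 2.24 × (89.5 − 64.8) = 3928.3 kJ/min
Energy balance on cold side (adiabatic exchanger): Q = ṁ_c·Cp_c·(T_c,out − T_c,in)
T_c,out = 18.3 + 3928.3/(151 × 2.60) = 28.306 °C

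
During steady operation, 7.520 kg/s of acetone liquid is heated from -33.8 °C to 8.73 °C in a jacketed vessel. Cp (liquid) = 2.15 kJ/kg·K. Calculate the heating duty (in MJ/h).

Q = ṁ·Cp·ΔT = 7.520 × 2.15 × (8.73 − -33.8) = 687.63 kJ/s
Heating duty = 2475.5 MJ/h

Q = 2480 MJ/h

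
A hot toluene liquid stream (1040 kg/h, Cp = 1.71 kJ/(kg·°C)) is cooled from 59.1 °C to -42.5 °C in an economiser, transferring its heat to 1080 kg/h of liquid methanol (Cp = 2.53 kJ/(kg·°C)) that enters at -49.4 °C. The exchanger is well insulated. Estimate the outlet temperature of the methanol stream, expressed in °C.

T_c,out = 16.7 °C

Heat released by hot stream: Q = 1040 × 1.71 × (59.1 − -42.5) = 180690 kJ/h
Energy balance on cold side (adiabatic exchanger): Q = ṁ_c·Cp_c·(T_c,out − T_c,in)
T_c,out = -49.4 + 180690/(1080 × 2.53) = 16.727 °C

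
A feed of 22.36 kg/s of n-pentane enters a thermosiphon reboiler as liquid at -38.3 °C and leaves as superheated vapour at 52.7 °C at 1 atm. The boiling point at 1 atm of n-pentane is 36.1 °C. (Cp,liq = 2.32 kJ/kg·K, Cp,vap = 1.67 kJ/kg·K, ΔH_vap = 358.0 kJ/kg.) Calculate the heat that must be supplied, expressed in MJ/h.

Q = 44900 MJ/h

liquid -38.3→36.1 °C: 172.61 kJ/kg
vaporisation at 36.1 °C: 358 kJ/kg
vapour 36.1→52.7 °C: 27.722 kJ/kg
Δh = 172.61 + 358 + 27.722 = 558.33 kJ/kg
Q = ṁ·Δh = 22.36 kg/s × 558.33 kJ/kg = 12484 kJ/s
|Q| = 12484 kW = 44943 MJ/h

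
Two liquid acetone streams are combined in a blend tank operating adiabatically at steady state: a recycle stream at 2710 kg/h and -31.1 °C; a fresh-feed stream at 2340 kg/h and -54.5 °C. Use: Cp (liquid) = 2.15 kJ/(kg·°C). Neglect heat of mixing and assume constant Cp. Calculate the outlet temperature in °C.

T_out = -41.9 °C

Energy balance with Q = 0: Σ ṁᵢCp,ᵢ(T_out − Tᵢ) = 0
T_out = Σ ṁᵢCp,ᵢTᵢ / Σ ṁᵢCp,ᵢ
      = -455390 / 10858 = -41.943 °C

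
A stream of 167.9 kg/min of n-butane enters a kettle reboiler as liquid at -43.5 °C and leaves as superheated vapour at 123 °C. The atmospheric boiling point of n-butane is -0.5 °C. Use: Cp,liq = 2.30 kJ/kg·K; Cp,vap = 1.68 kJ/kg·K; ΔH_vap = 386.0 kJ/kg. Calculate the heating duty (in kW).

liquid -43.5→-0.5 °C: 98.9 kJ/kg
vaporisation at -0.5 °C: 386 kJ/kg
vapour -0.5→123 °C: 207.48 kJ/kg
Δh = 98.9 + 386 + 207.48 = 692.38 kJ/kg
Q = ṁ·Δh = 167.9 kg/min × 692.38 kJ/kg = 116250 kJ/min
|Q| = 1937.5 kW

Q = 1940 kW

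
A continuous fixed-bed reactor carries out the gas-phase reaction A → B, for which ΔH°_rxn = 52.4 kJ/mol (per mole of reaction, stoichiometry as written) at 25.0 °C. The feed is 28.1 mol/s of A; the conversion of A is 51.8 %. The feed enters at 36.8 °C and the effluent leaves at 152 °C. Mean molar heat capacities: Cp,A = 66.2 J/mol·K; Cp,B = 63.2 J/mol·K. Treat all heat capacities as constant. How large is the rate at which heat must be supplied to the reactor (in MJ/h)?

Extent of reaction ξ = 0.518 × 28.1 = 14.556 mol/s
Reaction term: ξ·ΔH°_rxn = 14.556 × 52.4 = 762.72 kJ/s
Sensible, feed 36.8→25 °C: -21.951 kJ/s
Outlet flows (mol/s): A 13.544, B 14.556
Sensible, products 25→152 °C: 230.7 kJ/s
Q = ΔH = 971.48 kJ/s = 971.48 kW
Heat supplied = 3497.3 MJ/h

Q_in = 3500 MJ/h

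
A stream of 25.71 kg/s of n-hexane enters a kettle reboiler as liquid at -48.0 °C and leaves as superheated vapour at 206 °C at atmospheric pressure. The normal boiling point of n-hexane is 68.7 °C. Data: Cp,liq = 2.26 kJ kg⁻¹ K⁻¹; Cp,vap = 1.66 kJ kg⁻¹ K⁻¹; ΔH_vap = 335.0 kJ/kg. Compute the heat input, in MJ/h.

liquid -48.0→68.7 °C: 263.74 kJ/kg
vaporisation at 68.7 °C: 335 kJ/kg
vapour 68.7→206 °C: 227.92 kJ/kg
Δh = 263.74 + 335 + 227.92 = 826.66 kJ/kg
Q = ṁ·Δh = 25.71 kg/s × 826.66 kJ/kg = 21253 kJ/s
|Q| = 21253 kW = 76512 MJ/h

Q = 76500 MJ/h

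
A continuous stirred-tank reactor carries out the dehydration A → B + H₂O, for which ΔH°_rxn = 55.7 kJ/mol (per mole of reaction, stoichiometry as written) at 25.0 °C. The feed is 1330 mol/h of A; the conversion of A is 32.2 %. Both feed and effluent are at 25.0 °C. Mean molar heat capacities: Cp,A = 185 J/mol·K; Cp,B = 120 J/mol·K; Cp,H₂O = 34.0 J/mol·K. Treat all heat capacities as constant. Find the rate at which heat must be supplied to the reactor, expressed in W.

Extent of reaction ξ = 0.322 × 1330 = 428.26 mol/h
Reaction term: ξ·ΔH°_rxn = 428.26 × 55.7 = 23854 kJ/h
Q = ΔH = 23854 kJ/h = 6.6261 kW
Heat supplied = 6626.1 W

Q_in = 6630 W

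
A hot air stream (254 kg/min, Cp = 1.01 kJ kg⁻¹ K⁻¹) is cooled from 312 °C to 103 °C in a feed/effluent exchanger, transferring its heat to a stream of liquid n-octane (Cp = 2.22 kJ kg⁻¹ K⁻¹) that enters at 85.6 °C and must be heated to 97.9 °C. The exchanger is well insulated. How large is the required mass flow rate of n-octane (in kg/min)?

Heat released by hot stream: Q = 254 × 1.01 × (312 − 103) = 53617 kJ/min
Energy balance on cold side (adiabatic exchanger): Q = ṁ_c·Cp_c·(T_c,out − T_c,in)
ṁ_c = 53617 / [2.22 × (97.9 − 85.6)] = 1963.6 kg/min

ṁ_c = 1960 kg/min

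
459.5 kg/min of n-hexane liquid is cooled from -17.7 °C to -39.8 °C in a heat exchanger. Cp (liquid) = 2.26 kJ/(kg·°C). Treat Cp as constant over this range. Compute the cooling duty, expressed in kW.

Q_c = 383 kW

Q = ṁ·Cp·ΔT = 459.5 × 2.26 × (-39.8 − -17.7) = -22950 kJ/min
Converting: 22950 / 60 s = 382.5 kW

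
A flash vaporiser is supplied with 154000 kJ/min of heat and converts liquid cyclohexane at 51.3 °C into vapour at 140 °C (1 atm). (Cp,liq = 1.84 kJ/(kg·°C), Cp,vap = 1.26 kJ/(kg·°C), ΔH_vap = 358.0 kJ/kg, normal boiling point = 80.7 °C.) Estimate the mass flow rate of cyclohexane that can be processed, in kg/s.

ṁ = 5.27 kg/s

Δh = 1.84×(80.7−51.3) + 358.0 + 1.26×(140−80.7) = 486.81 kJ/kg
Q = 154000 kJ/min = 2566.7 kJ/s = 2566.7 kJ/s
ṁ = Q/Δh = 2566.7 / 486.81 = 5.2724 kg/s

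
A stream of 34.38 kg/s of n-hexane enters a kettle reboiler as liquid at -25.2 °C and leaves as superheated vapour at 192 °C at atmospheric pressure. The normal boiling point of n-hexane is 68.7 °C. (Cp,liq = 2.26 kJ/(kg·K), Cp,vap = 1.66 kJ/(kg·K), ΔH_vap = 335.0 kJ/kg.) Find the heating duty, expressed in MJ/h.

liquid -25.2→68.7 °C: 212.21 kJ/kg
vaporisation at 68.7 °C: 335 kJ/kg
vapour 68.7→192 °C: 204.68 kJ/kg
Δh = 212.21 + 335 + 204.68 = 751.89 kJ/kg
Q = ṁ·Δh = 34.38 kg/s × 751.89 kJ/kg = 25850 kJ/s
|Q| = 25850 kW = 93060 MJ/h

Q = 93100 MJ/h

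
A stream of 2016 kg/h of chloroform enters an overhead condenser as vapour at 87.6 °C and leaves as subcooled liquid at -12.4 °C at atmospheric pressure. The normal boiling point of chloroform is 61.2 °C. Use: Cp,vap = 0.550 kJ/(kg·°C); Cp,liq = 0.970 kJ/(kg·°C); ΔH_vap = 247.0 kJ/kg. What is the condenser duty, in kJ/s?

vapour 87.6→61.2 °C: -14.52 kJ/kg
condensation at 61.2 °C: -247 kJ/kg
liquid 61.2→-12.4 °C: -71.392 kJ/kg
Δh = -14.52 + -247 + -71.392 = -332.91 kJ/kg
Q = ṁ·Δh = 2016 kg/h × -332.91 kJ/kg = -671150 kJ/h
|Q| = 186.43 kW

Q_c = 186 kJ/s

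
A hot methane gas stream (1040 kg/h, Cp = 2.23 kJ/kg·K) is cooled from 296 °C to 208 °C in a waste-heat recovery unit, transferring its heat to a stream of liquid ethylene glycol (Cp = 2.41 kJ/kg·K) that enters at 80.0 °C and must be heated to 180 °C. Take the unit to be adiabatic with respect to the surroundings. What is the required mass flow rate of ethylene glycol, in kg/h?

ṁ_c = 847 kg/h

Heat released by hot stream: Q = 1040 × 2.23 × (296 − 208) = 204090 kJ/h
Energy balance on cold side (adiabatic exchanger): Q = ṁ_c·Cp_c·(T_c,out − T_c,in)
ṁ_c = 204090 / [2.41 × (180 − 80.0)] = 846.84 kg/h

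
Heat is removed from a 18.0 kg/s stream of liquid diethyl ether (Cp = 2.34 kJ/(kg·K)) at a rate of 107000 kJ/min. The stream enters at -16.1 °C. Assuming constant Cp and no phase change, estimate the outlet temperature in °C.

T_out = -58.4 °C

Q = 107000 kJ/min = 1783.3 kJ/s
ΔT = Q/(ṁ·Cp) = 1783.3/(18.0×2.34) = 42.339 K
T_out = -16.1 − 42.339 = -58.439 °C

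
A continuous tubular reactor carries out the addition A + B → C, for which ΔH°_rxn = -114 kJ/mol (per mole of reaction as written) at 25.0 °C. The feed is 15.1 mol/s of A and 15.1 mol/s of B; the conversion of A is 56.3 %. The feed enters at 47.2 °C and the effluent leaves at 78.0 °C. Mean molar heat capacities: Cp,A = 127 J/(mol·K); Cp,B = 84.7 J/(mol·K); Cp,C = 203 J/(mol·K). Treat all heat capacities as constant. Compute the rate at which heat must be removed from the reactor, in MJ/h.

Q_out = 3150 MJ/h

Extent of reaction ξ = 0.563 × 15.1 = 8.5013 mol/s
Reaction term: ξ·ΔH°_rxn = 8.5013 × -114 = -969.15 kJ/s
Sensible, feed 47.2→25 °C: -70.966 kJ/s
Outlet flows (mol/s): A 6.5987, B 6.5987, C 8.5013
Sensible, products 25→78.0 °C: 165.5 kJ/s
Q = ΔH = -874.61 kJ/s = -874.61 kW
Heat removed = 3148.6 MJ/h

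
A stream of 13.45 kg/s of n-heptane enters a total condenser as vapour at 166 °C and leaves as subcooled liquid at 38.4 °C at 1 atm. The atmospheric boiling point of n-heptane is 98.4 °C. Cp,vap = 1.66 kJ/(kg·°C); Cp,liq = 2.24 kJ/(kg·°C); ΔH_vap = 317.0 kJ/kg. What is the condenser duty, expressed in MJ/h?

vapour 166→98.4 °C: -112.22 kJ/kg
condensation at 98.4 °C: -317 kJ/kg
liquid 98.4→38.4 °C: -134.4 kJ/kg
Δh = -112.22 + -317 + -134.4 = -563.62 kJ/kg
Q = ṁ·Δh = 13.45 kg/s × -563.62 kJ/kg = -7580.6 kJ/s
|Q| = 7580.6 kW = 27290 MJ/h

Q_c = 27300 MJ/h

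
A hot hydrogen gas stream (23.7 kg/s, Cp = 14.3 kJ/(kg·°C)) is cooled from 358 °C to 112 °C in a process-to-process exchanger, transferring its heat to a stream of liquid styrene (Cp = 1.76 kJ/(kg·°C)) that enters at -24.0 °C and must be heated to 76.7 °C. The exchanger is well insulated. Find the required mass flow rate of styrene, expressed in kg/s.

Heat released by hot stream: Q = 23.7 × 14.3 × (358 − 112) = 83372 kJ/s
Energy balance on cold side (adiabatic exchanger): Q = ṁ_c·Cp_c·(T_c,out − T_c,in)
ṁ_c = 83372 / [1.76 × (76.7 − -24.0)] = 470.41 kg/s

ṁ_c = 470 kg/s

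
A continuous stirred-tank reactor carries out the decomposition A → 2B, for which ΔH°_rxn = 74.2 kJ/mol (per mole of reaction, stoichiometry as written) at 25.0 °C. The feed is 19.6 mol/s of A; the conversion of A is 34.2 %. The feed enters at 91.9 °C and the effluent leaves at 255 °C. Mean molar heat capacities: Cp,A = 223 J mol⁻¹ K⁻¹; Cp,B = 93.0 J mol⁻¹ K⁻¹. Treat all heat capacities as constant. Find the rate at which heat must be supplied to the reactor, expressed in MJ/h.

Extent of reaction ξ = 0.342 × 19.6 = 6.7032 mol/s
Reaction term: ξ·ΔH°_rxn = 6.7032 × 74.2 = 497.38 kJ/s
Sensible, feed 91.9→25 °C: -292.41 kJ/s
Outlet flows (mol/s): A 12.897, B 13.406
Sensible, products 25→255 °C: 948.24 kJ/s
Q = ΔH = 1153.2 kJ/s = 1153.2 kW
Heat supplied = 4151.6 MJ/h

Q_in = 4150 MJ/h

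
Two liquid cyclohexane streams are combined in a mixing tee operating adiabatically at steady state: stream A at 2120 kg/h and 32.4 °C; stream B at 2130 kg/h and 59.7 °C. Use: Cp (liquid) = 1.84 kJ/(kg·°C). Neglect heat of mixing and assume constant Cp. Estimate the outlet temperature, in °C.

No heat crosses the boundary, so H_out = H_in.
T_out = Σ ṁᵢCp,ᵢTᵢ / Σ ṁᵢCp,ᵢ
      = 360360 / 7820 = 46.082 °C

T_out = 46.1 °C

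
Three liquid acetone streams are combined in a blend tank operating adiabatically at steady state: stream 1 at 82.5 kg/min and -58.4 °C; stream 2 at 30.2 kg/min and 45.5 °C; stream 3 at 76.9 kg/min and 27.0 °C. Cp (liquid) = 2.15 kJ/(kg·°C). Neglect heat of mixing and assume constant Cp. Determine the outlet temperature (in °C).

Energy balance with Q = 0: Σ ṁᵢCp,ᵢ(T_out − Tᵢ) = 0
T_out = Σ ṁᵢCp,ᵢTᵢ / Σ ṁᵢCp,ᵢ
      = -2940.3 / 407.64 = -7.2131 °C

T_out = -7.21 °C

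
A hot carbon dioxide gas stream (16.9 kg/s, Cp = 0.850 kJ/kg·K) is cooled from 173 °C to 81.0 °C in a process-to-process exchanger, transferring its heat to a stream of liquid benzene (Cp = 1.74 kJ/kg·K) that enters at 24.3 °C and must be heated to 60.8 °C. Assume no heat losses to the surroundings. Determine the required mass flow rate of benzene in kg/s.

Heat released by hot stream: Q = 16.9 × 0.850 × (173 − 81.0) = 1321.6 kJ/s
Energy balance on cold side (adiabatic exchanger): Q = ṁ_c·Cp_c·(T_c,out − T_c,in)
ṁ_c = 1321.6 / [1.74 × (60.8 − 24.3)] = 20.809 kg/s

ṁ_c = 20.8 kg/s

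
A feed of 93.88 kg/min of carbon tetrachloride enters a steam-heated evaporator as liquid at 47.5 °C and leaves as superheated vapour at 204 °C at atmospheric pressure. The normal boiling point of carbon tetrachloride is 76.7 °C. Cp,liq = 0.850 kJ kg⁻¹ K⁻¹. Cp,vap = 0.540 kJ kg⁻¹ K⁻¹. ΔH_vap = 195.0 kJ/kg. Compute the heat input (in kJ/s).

Q = 452 kJ/s

liquid 47.5→76.7 °C: 24.82 kJ/kg
vaporisation at 76.7 °C: 195 kJ/kg
vapour 76.7→204 °C: 68.742 kJ/kg
Δh = 24.82 + 195 + 68.742 = 288.56 kJ/kg
Q = ṁ·Δh = 93.88 kg/min × 288.56 kJ/kg = 27090 kJ/min
|Q| = 451.5 kW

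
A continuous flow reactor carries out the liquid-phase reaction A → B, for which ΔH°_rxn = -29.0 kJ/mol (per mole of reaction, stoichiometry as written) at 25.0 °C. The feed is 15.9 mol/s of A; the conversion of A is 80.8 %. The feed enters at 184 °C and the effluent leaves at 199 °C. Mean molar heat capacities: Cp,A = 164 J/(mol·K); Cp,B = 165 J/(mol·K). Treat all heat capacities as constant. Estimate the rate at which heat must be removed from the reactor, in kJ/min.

Q_out = 19900 kJ/min

Extent of reaction ξ = 0.808 × 15.9 = 12.847 mol/s
Reaction term: ξ·ΔH°_rxn = 12.847 × -29.0 = -372.57 kJ/s
Sensible, feed 184→25 °C: -414.61 kJ/s
Outlet flows (mol/s): A 3.0528, B 12.847
Sensible, products 25→199 °C: 455.96 kJ/s
Q = ΔH = -331.22 kJ/s = -331.22 kW
Heat removed = 19873 kJ/min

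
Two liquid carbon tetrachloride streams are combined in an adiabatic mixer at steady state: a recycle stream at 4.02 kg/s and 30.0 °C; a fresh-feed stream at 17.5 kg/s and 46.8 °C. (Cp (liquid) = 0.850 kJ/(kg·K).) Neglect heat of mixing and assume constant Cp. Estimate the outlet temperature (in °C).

Energy balance with Q = 0: Σ ṁᵢCp,ᵢ(T_out − Tᵢ) = 0
T_out = Σ ṁᵢCp,ᵢTᵢ / Σ ṁᵢCp,ᵢ
      = 798.66 / 18.292 = 43.662 °C

T_out = 43.7 °C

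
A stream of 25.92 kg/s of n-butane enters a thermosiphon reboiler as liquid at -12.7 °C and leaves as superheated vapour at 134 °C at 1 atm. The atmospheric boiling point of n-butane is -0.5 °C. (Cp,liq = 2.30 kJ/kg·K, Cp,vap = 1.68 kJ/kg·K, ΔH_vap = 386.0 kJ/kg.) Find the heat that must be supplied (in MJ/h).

liquid -12.7→-0.5 °C: 28.06 kJ/kg
vaporisation at -0.5 °C: 386 kJ/kg
vapour -0.5→134 °C: 225.96 kJ/kg
Δh = 28.06 + 386 + 225.96 = 640.02 kJ/kg
Q = ṁ·Δh = 25.92 kg/s × 640.02 kJ/kg = 16589 kJ/s
|Q| = 16589 kW = 59722 MJ/h

Q = 59700 MJ/h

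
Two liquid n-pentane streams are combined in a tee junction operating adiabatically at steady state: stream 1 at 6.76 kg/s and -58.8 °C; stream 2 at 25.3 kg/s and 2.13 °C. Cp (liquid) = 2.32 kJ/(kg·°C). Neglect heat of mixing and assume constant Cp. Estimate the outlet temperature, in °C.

T_out = -10.7 °C

Energy balance with Q = 0: Σ ṁᵢCp,ᵢ(T_out − Tᵢ) = 0
T_out = Σ ṁᵢCp,ᵢTᵢ / Σ ṁᵢCp,ᵢ
      = -797.15 / 74.379 = -10.717 °C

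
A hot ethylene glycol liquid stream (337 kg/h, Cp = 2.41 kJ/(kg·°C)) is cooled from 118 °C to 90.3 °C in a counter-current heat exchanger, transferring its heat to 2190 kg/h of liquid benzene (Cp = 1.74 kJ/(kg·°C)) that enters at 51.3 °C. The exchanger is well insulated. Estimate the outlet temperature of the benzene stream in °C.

T_c,out = 57.2 °C

Heat released by hot stream: Q = 337 × 2.41 × (118 − 90.3) = 22497 kJ/h
Energy balance on cold side (adiabatic exchanger): Q = ṁ_c·Cp_c·(T_c,out − T_c,in)
T_c,out = 51.3 + 22497/(2190 × 1.74) = 57.204 °C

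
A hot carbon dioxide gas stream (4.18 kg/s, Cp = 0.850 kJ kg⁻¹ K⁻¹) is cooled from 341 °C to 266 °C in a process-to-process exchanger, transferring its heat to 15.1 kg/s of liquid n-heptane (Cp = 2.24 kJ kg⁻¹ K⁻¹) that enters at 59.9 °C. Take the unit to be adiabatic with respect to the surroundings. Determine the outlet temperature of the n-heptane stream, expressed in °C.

Heat released by hot stream: Q = 4.18 × 0.850 × (341 − 266) = 266.47 kJ/s
Energy balance on cold side (adiabatic exchanger): Q = ṁ_c·Cp_c·(T_c,out − T_c,in)
T_c,out = 59.9 + 266.47/(15.1 × 2.24) = 67.778 °C

T_c,out = 67.8 °C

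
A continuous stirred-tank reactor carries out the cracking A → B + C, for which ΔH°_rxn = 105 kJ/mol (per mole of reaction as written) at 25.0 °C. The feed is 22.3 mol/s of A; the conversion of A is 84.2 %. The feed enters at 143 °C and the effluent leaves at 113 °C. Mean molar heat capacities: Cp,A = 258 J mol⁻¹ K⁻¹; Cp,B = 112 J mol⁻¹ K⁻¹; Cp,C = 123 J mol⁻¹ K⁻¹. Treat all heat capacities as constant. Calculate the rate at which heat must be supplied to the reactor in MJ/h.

Extent of reaction ξ = 0.842 × 22.3 = 18.777 mol/s
Reaction term: ξ·ΔH°_rxn = 18.777 × 105 = 1971.5 kJ/s
Sensible, feed 143→25 °C: -678.9 kJ/s
Outlet flows (mol/s): A 3.5234, B 18.777, C 18.777
Sensible, products 25→113 °C: 468.3 kJ/s
Q = ΔH = 1760.9 kJ/s = 1760.9 kW
Heat supplied = 6339.4 MJ/h

Q_in = 6340 MJ/h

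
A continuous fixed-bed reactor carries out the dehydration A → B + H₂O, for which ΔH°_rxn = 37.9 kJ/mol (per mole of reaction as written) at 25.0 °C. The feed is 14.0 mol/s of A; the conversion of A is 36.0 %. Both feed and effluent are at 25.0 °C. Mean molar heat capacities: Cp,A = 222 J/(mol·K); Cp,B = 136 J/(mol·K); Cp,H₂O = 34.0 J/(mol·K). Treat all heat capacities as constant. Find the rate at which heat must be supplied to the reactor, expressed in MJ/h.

Q_in = 688 MJ/h

Extent of reaction ξ = 0.360 × 14.0 = 5.04 mol/s
Reaction term: ξ·ΔH°_rxn = 5.04 × 37.9 = 191.02 kJ/s
Q = ΔH = 191.02 kJ/s = 191.02 kW
Heat supplied = 687.66 MJ/h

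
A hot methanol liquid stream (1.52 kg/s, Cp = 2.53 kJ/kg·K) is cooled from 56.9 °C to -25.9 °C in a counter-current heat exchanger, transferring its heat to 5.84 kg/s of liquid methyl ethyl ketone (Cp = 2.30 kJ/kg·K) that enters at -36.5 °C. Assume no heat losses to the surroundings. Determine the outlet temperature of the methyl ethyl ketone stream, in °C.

T_c,out = -12.8 °C

Heat released by hot stream: Q = 1.52 × 2.53 × (56.9 − -25.9) = 318.42 kJ/s
Energy balance on cold side (adiabatic exchanger): Q = ṁ_c·Cp_c·(T_c,out − T_c,in)
T_c,out = -36.5 + 318.42/(5.84 × 2.30) = -12.794 °C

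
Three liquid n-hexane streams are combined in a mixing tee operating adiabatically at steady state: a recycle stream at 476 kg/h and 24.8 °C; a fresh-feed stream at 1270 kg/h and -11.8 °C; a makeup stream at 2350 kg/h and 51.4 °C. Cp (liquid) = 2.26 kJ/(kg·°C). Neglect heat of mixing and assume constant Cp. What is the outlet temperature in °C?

T_out = 28.7 °C

Adiabatic, steady state ⇒ Σ ṁᵢCp,ᵢ(T_out − Tᵢ) = 0
T_out = Σ ṁᵢCp,ᵢTᵢ / Σ ṁᵢCp,ᵢ
      = 265800 / 9257 = 28.713 °C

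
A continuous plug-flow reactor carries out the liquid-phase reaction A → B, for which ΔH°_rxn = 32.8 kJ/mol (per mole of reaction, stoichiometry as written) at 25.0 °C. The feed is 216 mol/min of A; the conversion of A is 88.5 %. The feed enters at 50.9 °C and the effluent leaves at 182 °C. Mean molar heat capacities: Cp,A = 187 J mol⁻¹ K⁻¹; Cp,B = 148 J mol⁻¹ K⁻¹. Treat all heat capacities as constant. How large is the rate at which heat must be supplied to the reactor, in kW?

Extent of reaction ξ = 0.885 × 216 = 191.16 mol/min
Reaction term: ξ·ΔH°_rxn = 191.16 × 32.8 = 6270 kJ/min
Sensible, feed 50.9→25 °C: -1046.2 kJ/min
Outlet flows (mol/min): A 24.84, B 191.16
Sensible, products 25→182 °C: 5171.1 kJ/min
Q = ΔH = 10395 kJ/min = 173.25 kW
Heat supplied = 173.25 kW

Q_in = 173 kW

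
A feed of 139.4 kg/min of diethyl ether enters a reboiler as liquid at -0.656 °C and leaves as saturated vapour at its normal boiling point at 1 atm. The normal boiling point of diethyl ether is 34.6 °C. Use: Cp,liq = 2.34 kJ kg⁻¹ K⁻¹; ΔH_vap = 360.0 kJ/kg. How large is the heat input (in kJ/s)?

Q = 1030 kJ/s

liquid -0.656→34.6 °C: 82.499 kJ/kg
vaporisation at 34.6 °C: 360 kJ/kg
Δh = 82.499 + 360 = 442.5 kJ/kg
Q = ṁ·Δh = 139.4 kg/min × 442.5 kJ/kg = 61684 kJ/min
|Q| = 1028.1 kW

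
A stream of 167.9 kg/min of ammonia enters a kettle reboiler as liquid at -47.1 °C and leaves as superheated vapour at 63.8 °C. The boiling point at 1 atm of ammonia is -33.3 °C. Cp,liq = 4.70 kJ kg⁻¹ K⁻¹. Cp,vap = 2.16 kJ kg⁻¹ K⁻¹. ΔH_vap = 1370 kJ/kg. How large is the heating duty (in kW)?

liquid -47.1→-33.3 °C: 64.86 kJ/kg
vaporisation at -33.3 °C: 1370 kJ/kg
vapour -33.3→63.8 °C: 209.74 kJ/kg
Δh = 64.86 + 1370 + 209.74 = 1644.6 kJ/kg
Q = ṁ·Δh = 167.9 kg/min × 1644.6 kJ/kg = 276130 kJ/min
|Q| = 4602.1 kW

Q = 4600 kW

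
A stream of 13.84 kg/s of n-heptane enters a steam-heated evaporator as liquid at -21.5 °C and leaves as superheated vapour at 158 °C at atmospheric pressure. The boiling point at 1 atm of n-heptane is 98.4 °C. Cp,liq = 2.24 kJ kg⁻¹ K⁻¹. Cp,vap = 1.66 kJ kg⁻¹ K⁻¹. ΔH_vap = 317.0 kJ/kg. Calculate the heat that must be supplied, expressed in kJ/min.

Q = 568000 kJ/min

liquid -21.5→98.4 °C: 268.58 kJ/kg
vaporisation at 98.4 °C: 317 kJ/kg
vapour 98.4→158 °C: 98.936 kJ/kg
Δh = 268.58 + 317 + 98.936 = 684.51 kJ/kg
Q = ṁ·Δh = 13.84 kg/s × 684.51 kJ/kg = 9473.6 kJ/s
|Q| = 9473.6 kW = 568420 kJ/min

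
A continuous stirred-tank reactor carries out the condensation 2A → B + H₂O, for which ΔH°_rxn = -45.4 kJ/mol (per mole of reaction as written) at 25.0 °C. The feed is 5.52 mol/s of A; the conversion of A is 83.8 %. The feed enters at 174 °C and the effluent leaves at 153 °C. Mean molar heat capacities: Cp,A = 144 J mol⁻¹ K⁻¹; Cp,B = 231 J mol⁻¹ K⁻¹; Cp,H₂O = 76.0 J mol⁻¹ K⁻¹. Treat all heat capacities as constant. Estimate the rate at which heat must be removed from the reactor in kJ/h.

Extent of reaction ξ = 0.838 × 5.52 / 2 = 2.3129 mol/s
Reaction term: ξ·ΔH°_rxn = 2.3129 × -45.4 = -105 kJ/s
Sensible, feed 174→25 °C: -118.44 kJ/s
Outlet flows (mol/s): A 0.89424, B 2.3129, H₂O 2.3129
Sensible, products 25→153 °C: 107.37 kJ/s
Q = ΔH = -116.07 kJ/s = -116.07 kW
Heat removed = 417860 kJ/h

Q_out = 418000 kJ/h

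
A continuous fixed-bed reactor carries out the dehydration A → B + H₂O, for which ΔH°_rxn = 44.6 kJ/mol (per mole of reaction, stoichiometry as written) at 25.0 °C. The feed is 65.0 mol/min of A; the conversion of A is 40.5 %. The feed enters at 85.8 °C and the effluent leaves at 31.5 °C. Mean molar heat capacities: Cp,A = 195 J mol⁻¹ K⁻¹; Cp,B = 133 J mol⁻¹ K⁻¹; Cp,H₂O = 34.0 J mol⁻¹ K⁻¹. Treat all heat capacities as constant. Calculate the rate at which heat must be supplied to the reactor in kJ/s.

Extent of reaction ξ = 0.405 × 65.0 = 26.325 mol/min
Reaction term: ξ·ΔH°_rxn = 26.325 × 44.6 = 1174.1 kJ/min
Sensible, feed 85.8→25 °C: -770.64 kJ/min
Outlet flows (mol/min): A 38.675, B 26.325, H₂O 26.325
Sensible, products 25→31.5 °C: 77.596 kJ/min
Q = ΔH = 481.05 kJ/min = 8.0175 kW
Heat supplied = 8.0175 kJ/s

Q_in = 8.02 kJ/s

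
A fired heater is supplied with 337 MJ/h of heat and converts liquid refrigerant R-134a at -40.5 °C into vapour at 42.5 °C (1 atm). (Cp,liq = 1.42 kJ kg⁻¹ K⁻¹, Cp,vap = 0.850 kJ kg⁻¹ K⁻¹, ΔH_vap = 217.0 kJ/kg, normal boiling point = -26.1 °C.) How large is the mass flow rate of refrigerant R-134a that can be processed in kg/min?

ṁ = 19.0 kg/min

Δh = 1.42×(-26.1−-40.5) + 217.0 + 0.850×(42.5−-26.1) = 295.76 kJ/kg
Q = 337 MJ/h = 93.611 kJ/s = 5616.7 kJ/min
ṁ = Q/Δh = 5616.7 / 295.76 = 18.991 kg/min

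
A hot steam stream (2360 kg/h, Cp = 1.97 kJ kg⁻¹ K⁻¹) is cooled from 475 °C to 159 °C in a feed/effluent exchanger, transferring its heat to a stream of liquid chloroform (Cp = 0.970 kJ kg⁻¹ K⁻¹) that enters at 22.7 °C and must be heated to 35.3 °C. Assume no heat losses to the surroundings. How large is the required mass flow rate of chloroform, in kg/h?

Heat released by hot stream: Q = 2360 × 1.97 × (475 − 159) = 1.4691e+06 kJ/h
Energy balance on cold side (adiabatic exchanger): Q = ṁ_c·Cp_c·(T_c,out − T_c,in)
ṁ_c = 1.4691e+06 / [0.970 × (35.3 − 22.7)] = 120210 kg/h

ṁ_c = 120000 kg/h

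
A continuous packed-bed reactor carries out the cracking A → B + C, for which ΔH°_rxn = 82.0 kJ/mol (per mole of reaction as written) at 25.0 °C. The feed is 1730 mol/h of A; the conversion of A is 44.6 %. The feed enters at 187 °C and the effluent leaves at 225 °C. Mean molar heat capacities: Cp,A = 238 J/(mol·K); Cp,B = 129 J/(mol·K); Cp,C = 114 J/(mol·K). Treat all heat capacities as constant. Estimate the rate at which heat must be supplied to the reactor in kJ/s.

Extent of reaction ξ = 0.446 × 1730 = 771.58 mol/h
Reaction term: ξ·ΔH°_rxn = 771.58 × 82.0 = 63270 kJ/h
Sensible, feed 187→25 °C: -66702 kJ/h
Outlet flows (mol/h): A 958.42, B 771.58, C 771.58
Sensible, products 25→225 °C: 83120 kJ/h
Q = ΔH = 79687 kJ/h = 22.135 kW
Heat supplied = 22.135 kJ/s

Q_in = 22.1 kJ/s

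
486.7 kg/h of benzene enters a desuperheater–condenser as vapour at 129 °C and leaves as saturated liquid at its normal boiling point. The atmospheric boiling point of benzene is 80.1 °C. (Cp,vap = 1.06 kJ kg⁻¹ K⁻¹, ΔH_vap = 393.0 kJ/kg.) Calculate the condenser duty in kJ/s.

vapour 129→80.1 °C: -51.834 kJ/kg
condensation at 80.1 °C: -393 kJ/kg
Δh = -51.834 + -393 = -444.83 kJ/kg
Q = ṁ·Δh = 486.7 kg/h × -444.83 kJ/kg = -216500 kJ/h
|Q| = 60.139 kW

Q_c = 60.1 kJ/s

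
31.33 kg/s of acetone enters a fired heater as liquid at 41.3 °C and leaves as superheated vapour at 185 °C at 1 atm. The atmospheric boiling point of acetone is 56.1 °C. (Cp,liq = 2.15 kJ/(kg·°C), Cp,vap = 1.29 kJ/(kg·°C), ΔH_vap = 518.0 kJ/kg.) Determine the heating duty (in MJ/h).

Q = 80800 MJ/h

liquid 41.3→56.1 °C: 31.82 kJ/kg
vaporisation at 56.1 °C: 518 kJ/kg
vapour 56.1→185 °C: 166.28 kJ/kg
Δh = 31.82 + 518 + 166.28 = 716.1 kJ/kg
Q = ṁ·Δh = 31.33 kg/s × 716.1 kJ/kg = 22435 kJ/s
|Q| = 22435 kW = 80768 MJ/h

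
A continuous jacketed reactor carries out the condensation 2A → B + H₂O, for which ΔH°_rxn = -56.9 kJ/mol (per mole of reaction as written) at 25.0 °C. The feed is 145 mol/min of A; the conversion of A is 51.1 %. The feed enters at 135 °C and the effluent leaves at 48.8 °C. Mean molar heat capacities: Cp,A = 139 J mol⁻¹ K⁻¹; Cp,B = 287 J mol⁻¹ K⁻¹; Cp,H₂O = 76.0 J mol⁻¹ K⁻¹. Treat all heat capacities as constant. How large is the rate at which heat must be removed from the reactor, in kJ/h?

Extent of reaction ξ = 0.511 × 145 / 2 = 37.047 mol/min
Reaction term: ξ·ΔH°_rxn = 37.047 × -56.9 = -2108 kJ/min
Sensible, feed 135→25 °C: -2217.1 kJ/min
Outlet flows (mol/min): A 70.905, B 37.047, H₂O 37.047
Sensible, products 25→48.8 °C: 554.64 kJ/min
Q = ΔH = -3770.4 kJ/min = -62.84 kW
Heat removed = 226220 kJ/h

Q_out = 226000 kJ/h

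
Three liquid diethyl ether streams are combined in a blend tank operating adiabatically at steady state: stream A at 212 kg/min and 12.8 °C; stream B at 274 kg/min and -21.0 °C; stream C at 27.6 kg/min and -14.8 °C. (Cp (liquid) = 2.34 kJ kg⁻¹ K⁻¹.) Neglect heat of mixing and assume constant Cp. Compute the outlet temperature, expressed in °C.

Adiabatic, steady state ⇒ Σ ṁᵢCp,ᵢ(T_out − Tᵢ) = 0
Σ ṁᵢCp,ᵢTᵢ = 212×2.34×12.8 + 274×2.34×-21.0 + 27.6×2.34×-14.8 = -8070.4
Σ ṁᵢCp,ᵢ = 212×2.34 + 274×2.34 + 27.6×2.34 = 1201.8
T_out = -8070.4 / 1201.8 = -6.7151 °C

T_out = -6.72 °C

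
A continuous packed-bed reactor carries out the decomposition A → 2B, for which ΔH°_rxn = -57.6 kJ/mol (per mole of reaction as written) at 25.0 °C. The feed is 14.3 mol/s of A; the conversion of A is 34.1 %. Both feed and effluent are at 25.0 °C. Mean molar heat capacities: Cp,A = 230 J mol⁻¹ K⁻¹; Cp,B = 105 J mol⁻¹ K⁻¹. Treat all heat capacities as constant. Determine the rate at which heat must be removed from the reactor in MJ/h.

Q_out = 1010 MJ/h

Extent of reaction ξ = 0.341 × 14.3 = 4.8763 mol/s
Reaction term: ξ·ΔH°_rxn = 4.8763 × -57.6 = -280.87 kJ/s
Q = ΔH = -280.87 kJ/s = -280.87 kW
Heat removed = 1011.1 MJ/h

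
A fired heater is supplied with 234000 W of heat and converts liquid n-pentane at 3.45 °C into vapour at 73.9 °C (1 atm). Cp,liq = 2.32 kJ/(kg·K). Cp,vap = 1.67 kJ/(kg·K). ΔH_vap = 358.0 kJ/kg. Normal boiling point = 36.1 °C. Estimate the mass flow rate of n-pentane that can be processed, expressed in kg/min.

ṁ = 28.3 kg/min

Δh = 2.32×(36.1−3.45) + 358.0 + 1.67×(73.9−36.1) = 496.87 kJ/kg
Q = 234000 W = 234 kJ/s = 14040 kJ/min
ṁ = Q/Δh = 14040 / 496.87 = 28.257 kg/min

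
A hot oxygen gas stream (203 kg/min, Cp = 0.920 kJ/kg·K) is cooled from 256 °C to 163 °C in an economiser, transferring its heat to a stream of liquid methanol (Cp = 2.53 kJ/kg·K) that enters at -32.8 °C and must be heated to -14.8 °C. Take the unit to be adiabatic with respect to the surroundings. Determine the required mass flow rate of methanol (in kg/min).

ṁ_c = 381 kg/min

Heat released by hot stream: Q = 203 × 0.920 × (256 − 163) = 17369 kJ/min
Energy balance on cold side (adiabatic exchanger): Q = ṁ_c·Cp_c·(T_c,out − T_c,in)
ṁ_c = 17369 / [2.53 × (-14.8 − -32.8)] = 381.39 kg/min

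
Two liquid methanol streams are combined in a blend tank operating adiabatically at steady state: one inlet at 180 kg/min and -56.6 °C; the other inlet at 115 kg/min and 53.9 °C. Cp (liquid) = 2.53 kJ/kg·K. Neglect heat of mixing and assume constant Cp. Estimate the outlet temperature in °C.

T_out = -13.5 °C

No heat crosses the boundary, so H_out = H_in.
Σ ṁᵢCp,ᵢTᵢ = 180×2.53×-56.6 + 115×2.53×53.9 = -10093
Σ ṁᵢCp,ᵢ = 180×2.53 + 115×2.53 = 746.35
T_out = -10093 / 746.35 = -13.524 °C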